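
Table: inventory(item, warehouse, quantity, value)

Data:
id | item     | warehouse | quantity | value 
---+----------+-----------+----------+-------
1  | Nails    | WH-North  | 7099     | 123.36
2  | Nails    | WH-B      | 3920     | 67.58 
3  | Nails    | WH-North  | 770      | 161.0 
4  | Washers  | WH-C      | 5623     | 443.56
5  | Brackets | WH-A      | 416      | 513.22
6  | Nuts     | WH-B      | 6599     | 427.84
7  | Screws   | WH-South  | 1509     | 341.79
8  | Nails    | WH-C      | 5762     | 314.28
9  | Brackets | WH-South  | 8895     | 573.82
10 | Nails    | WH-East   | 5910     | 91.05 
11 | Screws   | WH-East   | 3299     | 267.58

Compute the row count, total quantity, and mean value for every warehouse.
SELECT warehouse,
       COUNT(*) as cnt,
       SUM(quantity) as total_quantity,
       AVG(value) as avg_value
FROM inventory
GROUP BY warehouse

Result:
  WH-A: 1 records, 416 total quantity, 513.22 avg value
  WH-B: 2 records, 10519 total quantity, 247.71 avg value
  WH-C: 2 records, 11385 total quantity, 378.92 avg value
  WH-East: 2 records, 9209 total quantity, 179.32 avg value
  WH-North: 2 records, 7869 total quantity, 142.18 avg value
  WH-South: 2 records, 10404 total quantity, 457.81 avg value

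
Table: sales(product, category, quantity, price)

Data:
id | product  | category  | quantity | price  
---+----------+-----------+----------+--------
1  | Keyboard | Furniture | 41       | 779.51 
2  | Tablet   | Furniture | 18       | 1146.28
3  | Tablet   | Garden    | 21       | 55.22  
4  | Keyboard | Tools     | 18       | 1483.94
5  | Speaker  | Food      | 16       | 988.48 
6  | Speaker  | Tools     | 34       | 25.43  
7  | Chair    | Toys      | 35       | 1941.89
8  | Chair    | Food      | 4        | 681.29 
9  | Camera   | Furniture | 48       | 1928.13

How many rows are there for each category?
SELECT category, COUNT(*) as count
FROM sales
GROUP BY category

Result:
  Food: 2
  Furniture: 3
  Garden: 1
  Tools: 2
  Toys: 1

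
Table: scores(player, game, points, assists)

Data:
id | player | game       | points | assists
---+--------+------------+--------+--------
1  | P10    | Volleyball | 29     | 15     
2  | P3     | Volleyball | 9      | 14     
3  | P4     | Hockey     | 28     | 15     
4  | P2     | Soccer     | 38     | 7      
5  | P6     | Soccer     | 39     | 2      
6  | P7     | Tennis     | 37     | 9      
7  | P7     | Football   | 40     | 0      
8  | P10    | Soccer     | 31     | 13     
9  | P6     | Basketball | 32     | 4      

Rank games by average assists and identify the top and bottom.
SELECT game, AVG(assists)
FROM scores
GROUP BY game
ORDER BY AVG(assists)

All groups:
  Football: 0.00
  Basketball: 4.00
  Soccer: 7.33
  Tennis: 9.00
  Volleyball: 14.50
  Hockey: 15.00

Highest: Hockey (15.00)
Lowest: Football (0.00)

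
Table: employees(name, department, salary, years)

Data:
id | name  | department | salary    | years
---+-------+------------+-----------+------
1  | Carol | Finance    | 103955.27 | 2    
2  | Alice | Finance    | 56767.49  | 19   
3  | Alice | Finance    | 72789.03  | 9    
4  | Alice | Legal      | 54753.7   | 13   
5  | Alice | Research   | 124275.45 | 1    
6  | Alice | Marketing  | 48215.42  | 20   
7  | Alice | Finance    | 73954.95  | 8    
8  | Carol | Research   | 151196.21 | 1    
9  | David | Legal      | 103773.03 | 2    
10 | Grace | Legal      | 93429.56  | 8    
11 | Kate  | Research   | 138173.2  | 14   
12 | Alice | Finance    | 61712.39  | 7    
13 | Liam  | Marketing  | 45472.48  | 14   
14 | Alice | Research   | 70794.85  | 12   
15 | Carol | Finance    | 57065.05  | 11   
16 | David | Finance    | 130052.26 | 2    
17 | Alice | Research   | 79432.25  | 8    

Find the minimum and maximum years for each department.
SELECT department, MIN(years), MAX(years)
FROM employees
GROUP BY department

Result:
  Finance: min=2, max=19
  Legal: min=2, max=13
  Marketing: min=14, max=20
  Research: min=1, max=14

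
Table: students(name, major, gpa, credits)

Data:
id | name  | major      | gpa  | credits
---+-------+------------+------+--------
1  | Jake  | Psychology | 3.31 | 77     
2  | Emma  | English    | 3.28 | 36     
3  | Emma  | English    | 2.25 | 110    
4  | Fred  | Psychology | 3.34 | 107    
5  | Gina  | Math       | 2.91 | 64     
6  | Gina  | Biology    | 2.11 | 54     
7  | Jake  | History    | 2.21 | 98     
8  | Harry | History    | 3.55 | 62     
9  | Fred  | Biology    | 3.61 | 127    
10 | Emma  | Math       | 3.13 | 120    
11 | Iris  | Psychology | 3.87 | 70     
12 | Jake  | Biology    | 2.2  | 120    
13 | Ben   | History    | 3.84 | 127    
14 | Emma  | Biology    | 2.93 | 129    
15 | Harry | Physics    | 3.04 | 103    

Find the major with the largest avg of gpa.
SELECT major, AVG(gpa) as val
FROM students
GROUP BY major
ORDER BY val DESC
LIMIT 1

Result: Psychology with avg(gpa) = 3.51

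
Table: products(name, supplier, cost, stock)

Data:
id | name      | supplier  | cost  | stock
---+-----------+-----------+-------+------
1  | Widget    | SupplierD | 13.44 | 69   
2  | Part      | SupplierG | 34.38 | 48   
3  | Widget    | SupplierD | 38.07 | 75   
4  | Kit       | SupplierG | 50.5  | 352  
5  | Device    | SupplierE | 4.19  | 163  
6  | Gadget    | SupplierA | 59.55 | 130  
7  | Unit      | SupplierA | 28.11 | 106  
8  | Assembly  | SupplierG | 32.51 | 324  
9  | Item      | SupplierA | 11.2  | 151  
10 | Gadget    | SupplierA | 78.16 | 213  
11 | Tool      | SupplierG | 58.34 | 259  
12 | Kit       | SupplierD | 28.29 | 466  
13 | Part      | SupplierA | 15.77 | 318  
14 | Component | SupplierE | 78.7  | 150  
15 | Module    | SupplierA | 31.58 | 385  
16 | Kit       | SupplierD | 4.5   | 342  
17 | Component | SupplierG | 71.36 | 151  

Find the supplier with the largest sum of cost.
SELECT supplier, SUM(cost) as val
FROM products
GROUP BY supplier
ORDER BY val DESC
LIMIT 1

Result: SupplierG with sum(cost) = 247.09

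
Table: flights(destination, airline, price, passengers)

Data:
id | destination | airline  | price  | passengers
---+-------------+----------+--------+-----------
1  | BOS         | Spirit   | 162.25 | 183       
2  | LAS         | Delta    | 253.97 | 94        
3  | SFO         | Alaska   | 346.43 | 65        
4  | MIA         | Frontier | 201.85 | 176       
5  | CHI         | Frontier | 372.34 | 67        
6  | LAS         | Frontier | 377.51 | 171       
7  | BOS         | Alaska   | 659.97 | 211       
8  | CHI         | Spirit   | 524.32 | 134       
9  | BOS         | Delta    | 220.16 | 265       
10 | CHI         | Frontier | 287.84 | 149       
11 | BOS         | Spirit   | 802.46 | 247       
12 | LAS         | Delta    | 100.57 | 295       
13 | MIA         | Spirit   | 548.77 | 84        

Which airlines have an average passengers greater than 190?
SELECT airline, AVG(passengers)
FROM flights
GROUP BY airline
HAVING AVG(passengers) > 190

Result:
  Delta: avg=218.00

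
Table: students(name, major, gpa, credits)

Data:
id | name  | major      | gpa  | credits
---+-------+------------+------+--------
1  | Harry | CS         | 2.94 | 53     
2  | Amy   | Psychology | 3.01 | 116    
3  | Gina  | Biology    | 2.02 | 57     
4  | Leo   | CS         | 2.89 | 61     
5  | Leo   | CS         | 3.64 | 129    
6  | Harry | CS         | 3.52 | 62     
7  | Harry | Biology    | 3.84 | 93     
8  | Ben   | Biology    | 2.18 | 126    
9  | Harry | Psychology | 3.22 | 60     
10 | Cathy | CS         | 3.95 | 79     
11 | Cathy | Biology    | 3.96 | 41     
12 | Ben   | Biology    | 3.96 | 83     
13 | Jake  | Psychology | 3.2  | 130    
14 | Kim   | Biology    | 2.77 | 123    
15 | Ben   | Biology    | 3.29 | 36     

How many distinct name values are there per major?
SELECT major, COUNT(DISTINCT name)
FROM students
GROUP BY major

Result:
  Biology: 5 distinct
  CS: 3 distinct
  Psychology: 3 distinct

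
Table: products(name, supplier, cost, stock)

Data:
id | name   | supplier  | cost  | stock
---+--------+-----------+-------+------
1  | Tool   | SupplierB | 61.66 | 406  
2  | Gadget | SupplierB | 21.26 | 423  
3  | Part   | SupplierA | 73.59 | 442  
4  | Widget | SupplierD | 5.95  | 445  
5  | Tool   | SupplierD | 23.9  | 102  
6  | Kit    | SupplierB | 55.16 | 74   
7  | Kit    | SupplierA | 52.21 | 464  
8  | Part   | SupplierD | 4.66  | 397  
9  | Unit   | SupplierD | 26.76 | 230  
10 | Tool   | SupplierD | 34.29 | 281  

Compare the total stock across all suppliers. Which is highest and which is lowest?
SELECT supplier, SUM(stock)
FROM products
GROUP BY supplier
ORDER BY SUM(stock)

All groups:
  SupplierB: 903
  SupplierA: 906
  SupplierD: 1455

Highest: SupplierD (1455)
Lowest: SupplierB (903)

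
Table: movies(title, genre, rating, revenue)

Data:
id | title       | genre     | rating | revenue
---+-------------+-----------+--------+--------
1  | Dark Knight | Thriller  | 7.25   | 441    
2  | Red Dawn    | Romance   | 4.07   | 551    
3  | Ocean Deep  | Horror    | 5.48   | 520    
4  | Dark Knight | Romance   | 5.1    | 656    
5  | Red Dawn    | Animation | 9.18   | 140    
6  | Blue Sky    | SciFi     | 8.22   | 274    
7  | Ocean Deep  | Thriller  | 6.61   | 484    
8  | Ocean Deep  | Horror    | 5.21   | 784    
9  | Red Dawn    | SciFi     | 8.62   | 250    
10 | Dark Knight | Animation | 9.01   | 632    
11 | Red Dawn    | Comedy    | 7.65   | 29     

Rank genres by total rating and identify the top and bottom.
SELECT genre, SUM(rating)
FROM movies
GROUP BY genre
ORDER BY SUM(rating)

All groups:
  Comedy: 7.65
  Romance: 9.17
  Horror: 10.69
  Thriller: 13.86
  SciFi: 16.84
  Animation: 18.19

Highest: Animation (18.19)
Lowest: Comedy (7.65)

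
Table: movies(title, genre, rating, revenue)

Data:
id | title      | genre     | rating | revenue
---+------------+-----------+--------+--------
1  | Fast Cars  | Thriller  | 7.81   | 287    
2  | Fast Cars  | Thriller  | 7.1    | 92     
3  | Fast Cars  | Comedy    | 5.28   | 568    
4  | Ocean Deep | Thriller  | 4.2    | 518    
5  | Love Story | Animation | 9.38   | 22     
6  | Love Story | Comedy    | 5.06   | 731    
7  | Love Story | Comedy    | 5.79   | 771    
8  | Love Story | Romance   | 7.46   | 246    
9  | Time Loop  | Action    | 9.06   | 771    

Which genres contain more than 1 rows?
SELECT genre, COUNT(*) as cnt
FROM movies
GROUP BY genre
HAVING COUNT(*) > 1

Result:
  Comedy: 3
  Thriller: 3

Note: HAVING filters groups after aggregation, WHERE filters rows before.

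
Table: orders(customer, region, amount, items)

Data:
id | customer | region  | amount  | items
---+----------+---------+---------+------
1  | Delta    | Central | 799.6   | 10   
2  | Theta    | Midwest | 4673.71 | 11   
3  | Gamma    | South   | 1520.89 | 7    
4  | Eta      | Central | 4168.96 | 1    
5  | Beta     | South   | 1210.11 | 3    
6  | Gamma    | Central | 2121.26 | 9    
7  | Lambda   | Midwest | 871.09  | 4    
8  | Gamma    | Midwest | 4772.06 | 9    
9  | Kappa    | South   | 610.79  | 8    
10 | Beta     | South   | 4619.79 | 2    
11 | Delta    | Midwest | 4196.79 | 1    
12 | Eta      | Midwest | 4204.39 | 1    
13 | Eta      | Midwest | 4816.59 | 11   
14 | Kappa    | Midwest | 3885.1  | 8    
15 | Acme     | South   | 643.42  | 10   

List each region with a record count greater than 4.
SELECT region, COUNT(*) as cnt
FROM orders
GROUP BY region
HAVING COUNT(*) > 4

Result:
  Midwest: 7
  South: 5

Note: HAVING filters groups after aggregation, WHERE filters rows before.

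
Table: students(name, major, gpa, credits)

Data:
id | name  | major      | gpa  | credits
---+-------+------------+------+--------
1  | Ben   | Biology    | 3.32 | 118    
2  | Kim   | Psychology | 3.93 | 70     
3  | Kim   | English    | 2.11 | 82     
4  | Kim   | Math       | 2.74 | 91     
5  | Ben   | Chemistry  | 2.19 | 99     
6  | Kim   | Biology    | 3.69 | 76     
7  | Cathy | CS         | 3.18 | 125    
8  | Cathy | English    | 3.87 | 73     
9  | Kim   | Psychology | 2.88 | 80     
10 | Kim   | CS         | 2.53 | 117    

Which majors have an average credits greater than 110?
SELECT major, AVG(credits)
FROM students
GROUP BY major
HAVING AVG(credits) > 110

Result:
  CS: avg=121.00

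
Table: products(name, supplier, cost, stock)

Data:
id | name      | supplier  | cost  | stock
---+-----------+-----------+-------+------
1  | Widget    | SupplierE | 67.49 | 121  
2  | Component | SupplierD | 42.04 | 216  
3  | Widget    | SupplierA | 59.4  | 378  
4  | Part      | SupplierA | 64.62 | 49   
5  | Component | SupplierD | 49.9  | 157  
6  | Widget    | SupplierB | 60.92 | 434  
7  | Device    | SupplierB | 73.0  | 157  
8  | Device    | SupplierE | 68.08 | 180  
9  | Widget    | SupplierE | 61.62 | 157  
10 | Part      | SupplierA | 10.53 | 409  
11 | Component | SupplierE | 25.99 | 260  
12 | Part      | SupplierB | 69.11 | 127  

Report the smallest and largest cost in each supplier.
SELECT supplier, MIN(cost), MAX(cost)
FROM products
GROUP BY supplier

Result:
  SupplierA: min=10.53, max=64.62
  SupplierB: min=60.92, max=73.00
  SupplierD: min=42.04, max=49.90
  SupplierE: min=25.99, max=68.08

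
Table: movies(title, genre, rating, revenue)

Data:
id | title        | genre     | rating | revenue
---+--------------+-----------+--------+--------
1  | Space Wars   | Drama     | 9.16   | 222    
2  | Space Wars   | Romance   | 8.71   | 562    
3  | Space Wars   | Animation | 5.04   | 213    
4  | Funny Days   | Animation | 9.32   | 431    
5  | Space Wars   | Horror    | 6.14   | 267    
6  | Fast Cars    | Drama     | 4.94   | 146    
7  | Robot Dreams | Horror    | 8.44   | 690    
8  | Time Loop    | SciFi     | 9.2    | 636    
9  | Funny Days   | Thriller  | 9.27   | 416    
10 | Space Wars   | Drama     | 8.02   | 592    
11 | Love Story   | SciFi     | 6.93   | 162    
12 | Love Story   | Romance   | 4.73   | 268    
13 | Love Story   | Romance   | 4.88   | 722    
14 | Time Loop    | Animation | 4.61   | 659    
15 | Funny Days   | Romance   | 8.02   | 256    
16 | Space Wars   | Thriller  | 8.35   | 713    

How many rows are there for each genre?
SELECT genre, COUNT(*) as count
FROM movies
GROUP BY genre

Result:
  Animation: 3
  Drama: 3
  Horror: 2
  Romance: 4
  SciFi: 2
  Thriller: 2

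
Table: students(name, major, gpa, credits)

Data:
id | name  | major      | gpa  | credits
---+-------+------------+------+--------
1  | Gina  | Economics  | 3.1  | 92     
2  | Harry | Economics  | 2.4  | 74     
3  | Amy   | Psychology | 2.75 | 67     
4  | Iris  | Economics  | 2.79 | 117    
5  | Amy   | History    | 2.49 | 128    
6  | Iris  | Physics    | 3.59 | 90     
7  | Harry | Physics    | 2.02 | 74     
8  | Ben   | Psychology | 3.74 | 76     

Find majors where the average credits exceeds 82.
SELECT major, AVG(credits)
FROM students
GROUP BY major
HAVING AVG(credits) > 82

Result:
  Economics: avg=94.33
  History: avg=128.00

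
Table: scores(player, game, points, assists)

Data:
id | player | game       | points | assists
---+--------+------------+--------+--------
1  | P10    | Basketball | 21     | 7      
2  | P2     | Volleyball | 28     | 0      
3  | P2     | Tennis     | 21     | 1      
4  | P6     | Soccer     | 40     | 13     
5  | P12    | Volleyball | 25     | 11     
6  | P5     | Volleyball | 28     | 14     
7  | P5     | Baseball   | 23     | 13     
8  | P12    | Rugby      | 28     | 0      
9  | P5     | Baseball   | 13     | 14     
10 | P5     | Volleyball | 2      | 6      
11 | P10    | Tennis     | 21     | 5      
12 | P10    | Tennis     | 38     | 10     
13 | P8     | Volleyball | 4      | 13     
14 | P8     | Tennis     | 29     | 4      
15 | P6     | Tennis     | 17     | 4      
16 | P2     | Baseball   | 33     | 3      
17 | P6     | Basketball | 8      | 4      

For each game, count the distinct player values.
SELECT game, COUNT(DISTINCT player)
FROM scores
GROUP BY game

Result:
  Baseball: 2 distinct
  Basketball: 2 distinct
  Rugby: 1 distinct
  Soccer: 1 distinct
  Tennis: 4 distinct
  Volleyball: 4 distinct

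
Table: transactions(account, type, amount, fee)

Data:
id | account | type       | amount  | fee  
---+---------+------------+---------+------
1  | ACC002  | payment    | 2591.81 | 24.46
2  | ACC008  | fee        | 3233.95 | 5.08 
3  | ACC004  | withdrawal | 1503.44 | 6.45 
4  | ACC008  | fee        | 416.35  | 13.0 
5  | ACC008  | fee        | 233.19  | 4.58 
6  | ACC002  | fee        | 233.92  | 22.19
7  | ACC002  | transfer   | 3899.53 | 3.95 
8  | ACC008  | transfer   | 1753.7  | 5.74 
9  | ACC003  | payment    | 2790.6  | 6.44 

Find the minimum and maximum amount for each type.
SELECT type, MIN(amount), MAX(amount)
FROM transactions
GROUP BY type

Result:
  fee: min=233.19, max=3233.95
  payment: min=2591.81, max=2790.60
  transfer: min=1753.70, max=3899.53
  withdrawal: min=1503.44, max=1503.44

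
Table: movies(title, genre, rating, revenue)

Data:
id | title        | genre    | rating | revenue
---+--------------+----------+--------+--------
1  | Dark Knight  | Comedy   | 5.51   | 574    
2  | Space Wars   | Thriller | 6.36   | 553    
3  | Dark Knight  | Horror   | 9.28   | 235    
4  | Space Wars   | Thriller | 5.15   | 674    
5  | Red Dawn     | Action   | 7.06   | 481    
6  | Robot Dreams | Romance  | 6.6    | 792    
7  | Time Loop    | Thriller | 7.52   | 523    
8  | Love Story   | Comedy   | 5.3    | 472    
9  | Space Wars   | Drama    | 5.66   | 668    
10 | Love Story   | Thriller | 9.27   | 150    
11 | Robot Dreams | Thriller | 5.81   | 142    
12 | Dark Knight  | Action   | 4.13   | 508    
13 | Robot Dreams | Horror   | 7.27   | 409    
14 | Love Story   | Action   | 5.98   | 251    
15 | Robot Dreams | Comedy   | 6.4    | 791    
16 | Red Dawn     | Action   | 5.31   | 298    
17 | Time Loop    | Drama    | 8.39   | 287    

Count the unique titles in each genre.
SELECT genre, COUNT(DISTINCT title)
FROM movies
GROUP BY genre

Result:
  Action: 3 distinct
  Comedy: 3 distinct
  Drama: 2 distinct
  Horror: 2 distinct
  Romance: 1 distinct
  Thriller: 4 distinct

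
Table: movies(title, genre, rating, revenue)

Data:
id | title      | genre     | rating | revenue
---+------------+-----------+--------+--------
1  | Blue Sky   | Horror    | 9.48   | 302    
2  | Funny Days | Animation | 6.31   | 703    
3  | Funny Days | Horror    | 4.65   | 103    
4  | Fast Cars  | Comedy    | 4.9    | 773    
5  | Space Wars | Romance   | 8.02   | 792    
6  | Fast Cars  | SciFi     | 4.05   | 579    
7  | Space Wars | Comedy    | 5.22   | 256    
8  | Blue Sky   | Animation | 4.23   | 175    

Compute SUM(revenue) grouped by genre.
SELECT genre, SUM(revenue) as result
FROM movies
GROUP BY genre

Result:
  Animation: 878
  Comedy: 1029
  Horror: 405
  Romance: 792
  SciFi: 579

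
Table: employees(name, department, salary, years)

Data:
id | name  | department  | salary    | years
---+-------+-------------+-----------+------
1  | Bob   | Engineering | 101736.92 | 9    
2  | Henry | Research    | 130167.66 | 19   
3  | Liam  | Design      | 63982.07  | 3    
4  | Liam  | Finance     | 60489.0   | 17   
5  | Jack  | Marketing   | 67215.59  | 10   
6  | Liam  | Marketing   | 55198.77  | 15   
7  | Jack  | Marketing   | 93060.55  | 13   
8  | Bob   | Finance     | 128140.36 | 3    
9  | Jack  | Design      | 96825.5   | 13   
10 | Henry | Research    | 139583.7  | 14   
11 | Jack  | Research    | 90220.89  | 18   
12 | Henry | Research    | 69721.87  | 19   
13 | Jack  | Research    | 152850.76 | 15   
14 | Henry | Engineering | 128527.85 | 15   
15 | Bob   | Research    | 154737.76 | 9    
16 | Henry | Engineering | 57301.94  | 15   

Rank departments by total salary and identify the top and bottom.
SELECT department, SUM(salary)
FROM employees
GROUP BY department
ORDER BY SUM(salary)

All groups:
  Design: 160807.57
  Finance: 188629.36
  Marketing: 215474.91
  Engineering: 287566.71
  Research: 737282.64

Highest: Research (737282.64)
Lowest: Design (160807.57)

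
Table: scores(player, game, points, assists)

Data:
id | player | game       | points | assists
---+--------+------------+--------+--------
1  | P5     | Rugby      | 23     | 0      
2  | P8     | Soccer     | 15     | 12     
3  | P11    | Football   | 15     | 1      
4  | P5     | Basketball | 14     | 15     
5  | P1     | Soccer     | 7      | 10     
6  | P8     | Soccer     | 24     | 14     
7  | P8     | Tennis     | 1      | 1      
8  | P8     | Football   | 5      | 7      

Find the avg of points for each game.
SELECT game, AVG(points) as result
FROM scores
GROUP BY game

Result:
  Basketball: 14.00
  Football: 10.00
  Rugby: 23.00
  Soccer: 15.33
  Tennis: 1.00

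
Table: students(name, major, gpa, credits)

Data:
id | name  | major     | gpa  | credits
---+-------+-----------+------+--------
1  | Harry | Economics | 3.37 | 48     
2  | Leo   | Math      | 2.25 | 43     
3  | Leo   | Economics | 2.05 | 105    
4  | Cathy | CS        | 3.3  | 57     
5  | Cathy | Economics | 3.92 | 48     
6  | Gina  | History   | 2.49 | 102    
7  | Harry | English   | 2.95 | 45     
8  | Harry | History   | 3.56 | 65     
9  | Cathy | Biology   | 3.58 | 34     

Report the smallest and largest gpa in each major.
SELECT major, MIN(gpa), MAX(gpa)
FROM students
GROUP BY major

Result:
  Biology: min=3.58, max=3.58
  CS: min=3.30, max=3.30
  Economics: min=2.05, max=3.92
  English: min=2.95, max=2.95
  History: min=2.49, max=3.56
  Math: min=2.25, max=2.25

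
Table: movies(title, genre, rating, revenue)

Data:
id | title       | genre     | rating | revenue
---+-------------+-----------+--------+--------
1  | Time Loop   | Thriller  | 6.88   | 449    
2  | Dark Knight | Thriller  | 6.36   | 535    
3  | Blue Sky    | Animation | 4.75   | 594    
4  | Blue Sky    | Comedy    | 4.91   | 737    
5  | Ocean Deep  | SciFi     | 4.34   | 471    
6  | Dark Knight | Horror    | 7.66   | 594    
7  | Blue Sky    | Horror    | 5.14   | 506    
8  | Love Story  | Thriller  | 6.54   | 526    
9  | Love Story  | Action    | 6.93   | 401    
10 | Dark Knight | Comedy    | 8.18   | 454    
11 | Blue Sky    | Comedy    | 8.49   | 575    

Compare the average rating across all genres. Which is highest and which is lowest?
SELECT genre, AVG(rating)
FROM movies
GROUP BY genre
ORDER BY AVG(rating)

All groups:
  SciFi: 4.34
  Animation: 4.75
  Horror: 6.40
  Thriller: 6.59
  Action: 6.93
  Comedy: 7.19

Highest: Comedy (7.19)
Lowest: SciFi (4.34)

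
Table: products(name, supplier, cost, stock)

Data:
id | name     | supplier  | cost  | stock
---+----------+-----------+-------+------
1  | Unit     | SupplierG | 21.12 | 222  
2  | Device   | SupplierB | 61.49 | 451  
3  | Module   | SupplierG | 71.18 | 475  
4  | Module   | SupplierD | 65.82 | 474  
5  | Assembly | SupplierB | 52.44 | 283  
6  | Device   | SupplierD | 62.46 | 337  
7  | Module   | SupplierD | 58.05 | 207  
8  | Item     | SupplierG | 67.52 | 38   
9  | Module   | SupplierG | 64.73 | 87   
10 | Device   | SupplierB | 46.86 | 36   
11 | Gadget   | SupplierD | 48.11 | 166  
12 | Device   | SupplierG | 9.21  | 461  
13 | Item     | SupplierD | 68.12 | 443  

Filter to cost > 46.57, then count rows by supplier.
SELECT supplier, COUNT(*)
FROM products
WHERE cost > 46.57
GROUP BY supplier

Note: WHERE filters rows before grouping.

Result:
  SupplierB: 3
  SupplierD: 5
  SupplierG: 3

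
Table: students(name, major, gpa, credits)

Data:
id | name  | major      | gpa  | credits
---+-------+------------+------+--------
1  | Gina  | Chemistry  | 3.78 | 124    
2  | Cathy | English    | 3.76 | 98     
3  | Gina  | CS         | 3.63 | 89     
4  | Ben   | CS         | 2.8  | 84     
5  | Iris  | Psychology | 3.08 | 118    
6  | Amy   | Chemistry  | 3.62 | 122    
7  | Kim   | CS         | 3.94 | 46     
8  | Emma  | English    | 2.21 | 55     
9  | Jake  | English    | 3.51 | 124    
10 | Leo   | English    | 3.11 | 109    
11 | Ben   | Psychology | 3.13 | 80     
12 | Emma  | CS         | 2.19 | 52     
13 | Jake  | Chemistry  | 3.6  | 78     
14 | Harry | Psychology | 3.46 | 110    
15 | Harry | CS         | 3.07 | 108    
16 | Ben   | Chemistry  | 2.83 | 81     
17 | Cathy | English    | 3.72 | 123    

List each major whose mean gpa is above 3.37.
SELECT major, AVG(gpa)
FROM students
GROUP BY major
HAVING AVG(gpa) > 3.37

Result:
  Chemistry: avg=3.46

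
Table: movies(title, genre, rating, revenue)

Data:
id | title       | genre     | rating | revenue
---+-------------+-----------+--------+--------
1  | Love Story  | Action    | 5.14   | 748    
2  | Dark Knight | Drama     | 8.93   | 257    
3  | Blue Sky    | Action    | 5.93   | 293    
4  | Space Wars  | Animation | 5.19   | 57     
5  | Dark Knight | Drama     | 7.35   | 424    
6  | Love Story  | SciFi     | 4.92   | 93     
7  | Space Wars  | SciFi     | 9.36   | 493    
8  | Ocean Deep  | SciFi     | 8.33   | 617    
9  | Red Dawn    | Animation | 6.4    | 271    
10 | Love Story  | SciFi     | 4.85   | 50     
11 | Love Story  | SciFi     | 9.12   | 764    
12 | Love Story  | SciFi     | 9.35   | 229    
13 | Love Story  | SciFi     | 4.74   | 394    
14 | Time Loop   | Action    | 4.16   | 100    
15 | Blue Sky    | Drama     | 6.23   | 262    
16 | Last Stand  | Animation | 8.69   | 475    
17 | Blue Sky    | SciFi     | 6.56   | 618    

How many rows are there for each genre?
SELECT genre, COUNT(*) as count
FROM movies
GROUP BY genre

Result:
  Action: 3
  Animation: 3
  Drama: 3
  SciFi: 8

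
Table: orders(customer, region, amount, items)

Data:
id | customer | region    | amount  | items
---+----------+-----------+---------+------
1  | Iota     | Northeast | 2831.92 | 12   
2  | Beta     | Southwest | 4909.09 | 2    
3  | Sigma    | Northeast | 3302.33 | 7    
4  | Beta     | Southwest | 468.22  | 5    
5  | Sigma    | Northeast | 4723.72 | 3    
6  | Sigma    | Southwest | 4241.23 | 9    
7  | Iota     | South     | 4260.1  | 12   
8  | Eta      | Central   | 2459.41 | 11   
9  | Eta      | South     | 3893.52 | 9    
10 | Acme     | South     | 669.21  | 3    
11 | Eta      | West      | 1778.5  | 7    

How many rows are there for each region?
SELECT region, COUNT(*) as count
FROM orders
GROUP BY region

Result:
  Central: 1
  Northeast: 3
  South: 3
  Southwest: 3
  West: 1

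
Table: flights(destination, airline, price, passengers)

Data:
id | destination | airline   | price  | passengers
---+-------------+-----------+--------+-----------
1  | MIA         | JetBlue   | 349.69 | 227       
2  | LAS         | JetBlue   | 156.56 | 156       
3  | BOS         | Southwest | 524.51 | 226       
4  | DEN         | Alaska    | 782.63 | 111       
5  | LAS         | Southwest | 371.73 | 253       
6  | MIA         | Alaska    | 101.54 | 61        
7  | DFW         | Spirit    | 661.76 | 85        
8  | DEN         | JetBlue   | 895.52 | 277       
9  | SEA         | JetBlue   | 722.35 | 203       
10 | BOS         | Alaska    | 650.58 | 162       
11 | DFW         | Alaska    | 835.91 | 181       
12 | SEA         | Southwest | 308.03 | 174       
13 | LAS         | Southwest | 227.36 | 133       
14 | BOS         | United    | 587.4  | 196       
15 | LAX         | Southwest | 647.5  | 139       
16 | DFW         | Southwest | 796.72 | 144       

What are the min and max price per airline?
SELECT airline, MIN(price), MAX(price)
FROM flights
GROUP BY airline

Result:
  Alaska: min=101.54, max=835.91
  JetBlue: min=156.56, max=895.52
  Southwest: min=227.36, max=796.72
  Spirit: min=661.76, max=661.76
  United: min=587.40, max=587.40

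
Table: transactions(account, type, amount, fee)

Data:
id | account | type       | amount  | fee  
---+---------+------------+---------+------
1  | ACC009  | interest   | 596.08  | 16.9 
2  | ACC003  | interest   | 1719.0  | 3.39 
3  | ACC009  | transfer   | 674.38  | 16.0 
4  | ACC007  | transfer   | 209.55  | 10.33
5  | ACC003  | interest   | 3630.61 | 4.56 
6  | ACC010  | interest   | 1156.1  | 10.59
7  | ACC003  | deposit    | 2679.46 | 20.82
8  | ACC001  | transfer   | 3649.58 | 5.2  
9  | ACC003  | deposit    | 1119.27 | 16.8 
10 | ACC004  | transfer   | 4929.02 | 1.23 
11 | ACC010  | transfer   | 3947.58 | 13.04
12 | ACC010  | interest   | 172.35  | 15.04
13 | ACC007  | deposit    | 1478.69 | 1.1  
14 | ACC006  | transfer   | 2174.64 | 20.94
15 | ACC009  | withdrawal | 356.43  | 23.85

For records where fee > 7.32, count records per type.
SELECT type, COUNT(*)
FROM transactions
WHERE fee > 7.32
GROUP BY type

Note: WHERE filters rows before grouping.

Result:
  deposit: 2
  interest: 3
  transfer: 4
  withdrawal: 1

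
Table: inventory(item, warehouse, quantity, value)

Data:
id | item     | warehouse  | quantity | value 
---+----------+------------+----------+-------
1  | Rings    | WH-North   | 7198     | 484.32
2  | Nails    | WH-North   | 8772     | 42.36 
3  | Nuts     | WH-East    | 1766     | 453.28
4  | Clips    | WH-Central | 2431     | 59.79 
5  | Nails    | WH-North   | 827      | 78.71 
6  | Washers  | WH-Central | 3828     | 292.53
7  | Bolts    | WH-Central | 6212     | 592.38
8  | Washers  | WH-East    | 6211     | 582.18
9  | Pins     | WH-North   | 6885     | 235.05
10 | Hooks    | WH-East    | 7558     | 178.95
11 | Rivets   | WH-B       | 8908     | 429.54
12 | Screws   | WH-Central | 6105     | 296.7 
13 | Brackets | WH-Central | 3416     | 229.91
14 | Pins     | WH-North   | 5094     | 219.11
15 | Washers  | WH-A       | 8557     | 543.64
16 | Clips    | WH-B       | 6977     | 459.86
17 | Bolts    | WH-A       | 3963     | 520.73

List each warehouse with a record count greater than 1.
SELECT warehouse, COUNT(*) as cnt
FROM inventory
GROUP BY warehouse
HAVING COUNT(*) > 1

Result:
  WH-A: 2
  WH-B: 2
  WH-Central: 5
  WH-East: 3
  WH-North: 5

Note: HAVING filters groups after aggregation, WHERE filters rows before.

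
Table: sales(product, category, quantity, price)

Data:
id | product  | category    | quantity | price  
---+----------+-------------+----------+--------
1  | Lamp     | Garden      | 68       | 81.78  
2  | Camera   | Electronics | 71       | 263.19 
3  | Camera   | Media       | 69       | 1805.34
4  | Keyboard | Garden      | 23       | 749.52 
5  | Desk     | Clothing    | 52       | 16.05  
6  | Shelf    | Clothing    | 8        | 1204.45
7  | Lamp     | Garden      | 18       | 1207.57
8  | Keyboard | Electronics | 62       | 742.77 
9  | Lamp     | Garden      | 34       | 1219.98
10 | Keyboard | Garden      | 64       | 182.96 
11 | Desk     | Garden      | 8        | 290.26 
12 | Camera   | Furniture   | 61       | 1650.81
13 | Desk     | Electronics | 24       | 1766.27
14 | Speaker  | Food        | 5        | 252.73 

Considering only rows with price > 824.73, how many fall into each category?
SELECT category, COUNT(*)
FROM sales
WHERE price > 824.73
GROUP BY category

Note: WHERE filters rows before grouping.

Result:
  Clothing: 1
  Electronics: 1
  Furniture: 1
  Garden: 2
  Media: 1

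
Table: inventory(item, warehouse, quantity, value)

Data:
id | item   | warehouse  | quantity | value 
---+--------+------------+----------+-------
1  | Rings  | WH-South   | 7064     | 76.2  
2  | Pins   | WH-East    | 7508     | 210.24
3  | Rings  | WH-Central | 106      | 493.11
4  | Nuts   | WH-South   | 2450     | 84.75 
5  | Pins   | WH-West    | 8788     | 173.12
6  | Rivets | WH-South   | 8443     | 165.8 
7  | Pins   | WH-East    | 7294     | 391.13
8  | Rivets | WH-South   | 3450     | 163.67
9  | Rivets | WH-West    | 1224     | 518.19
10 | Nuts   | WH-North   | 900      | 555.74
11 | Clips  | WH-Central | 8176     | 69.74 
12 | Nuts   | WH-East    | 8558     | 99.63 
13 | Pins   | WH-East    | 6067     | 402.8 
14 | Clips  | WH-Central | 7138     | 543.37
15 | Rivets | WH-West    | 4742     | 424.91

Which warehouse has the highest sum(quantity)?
SELECT warehouse, SUM(quantity) as val
FROM inventory
GROUP BY warehouse
ORDER BY val DESC
LIMIT 1

Result: WH-East with sum(quantity) = 29427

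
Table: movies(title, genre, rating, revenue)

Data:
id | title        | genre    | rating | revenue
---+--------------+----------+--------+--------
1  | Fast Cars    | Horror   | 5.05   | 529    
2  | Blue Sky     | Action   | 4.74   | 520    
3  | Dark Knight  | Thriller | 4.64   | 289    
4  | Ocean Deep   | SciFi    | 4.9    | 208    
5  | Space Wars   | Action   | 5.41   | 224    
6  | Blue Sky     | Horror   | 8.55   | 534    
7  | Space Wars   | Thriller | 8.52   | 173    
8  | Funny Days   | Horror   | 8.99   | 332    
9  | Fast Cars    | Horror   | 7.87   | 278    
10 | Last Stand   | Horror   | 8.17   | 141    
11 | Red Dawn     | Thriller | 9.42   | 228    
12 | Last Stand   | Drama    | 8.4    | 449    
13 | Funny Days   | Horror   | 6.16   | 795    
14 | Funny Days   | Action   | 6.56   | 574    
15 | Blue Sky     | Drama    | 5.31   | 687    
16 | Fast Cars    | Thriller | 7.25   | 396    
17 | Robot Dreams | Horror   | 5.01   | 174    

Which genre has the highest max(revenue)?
SELECT genre, MAX(revenue) as val
FROM movies
GROUP BY genre
ORDER BY val DESC
LIMIT 1

Result: Horror with max(revenue) = 795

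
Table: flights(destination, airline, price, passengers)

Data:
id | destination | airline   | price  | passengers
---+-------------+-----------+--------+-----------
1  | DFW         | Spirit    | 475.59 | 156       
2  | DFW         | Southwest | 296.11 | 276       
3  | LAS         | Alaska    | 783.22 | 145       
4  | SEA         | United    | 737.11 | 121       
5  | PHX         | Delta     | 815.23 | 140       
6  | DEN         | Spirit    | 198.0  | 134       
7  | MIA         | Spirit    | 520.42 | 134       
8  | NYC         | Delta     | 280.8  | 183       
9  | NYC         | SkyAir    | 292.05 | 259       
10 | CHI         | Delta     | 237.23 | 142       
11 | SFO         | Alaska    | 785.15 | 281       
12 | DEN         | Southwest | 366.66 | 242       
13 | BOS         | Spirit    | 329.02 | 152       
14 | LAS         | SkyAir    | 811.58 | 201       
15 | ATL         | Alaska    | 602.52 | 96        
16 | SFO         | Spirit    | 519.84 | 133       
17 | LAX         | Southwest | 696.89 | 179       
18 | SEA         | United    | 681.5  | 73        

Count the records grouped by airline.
SELECT airline, COUNT(*) as count
FROM flights
GROUP BY airline

Result:
  Alaska: 3
  Delta: 3
  SkyAir: 2
  Southwest: 3
  Spirit: 5
  United: 2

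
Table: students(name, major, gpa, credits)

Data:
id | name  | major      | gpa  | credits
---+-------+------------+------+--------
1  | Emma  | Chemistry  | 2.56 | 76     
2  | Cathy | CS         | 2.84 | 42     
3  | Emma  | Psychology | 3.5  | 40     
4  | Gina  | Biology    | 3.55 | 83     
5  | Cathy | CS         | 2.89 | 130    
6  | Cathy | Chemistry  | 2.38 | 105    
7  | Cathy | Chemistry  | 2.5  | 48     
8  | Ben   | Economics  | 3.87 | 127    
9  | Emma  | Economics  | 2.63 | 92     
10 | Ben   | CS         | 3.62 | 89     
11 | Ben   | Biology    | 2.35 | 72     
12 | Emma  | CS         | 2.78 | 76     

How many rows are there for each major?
SELECT major, COUNT(*) as count
FROM students
GROUP BY major

Result:
  Biology: 2
  CS: 4
  Chemistry: 3
  Economics: 2
  Psychology: 1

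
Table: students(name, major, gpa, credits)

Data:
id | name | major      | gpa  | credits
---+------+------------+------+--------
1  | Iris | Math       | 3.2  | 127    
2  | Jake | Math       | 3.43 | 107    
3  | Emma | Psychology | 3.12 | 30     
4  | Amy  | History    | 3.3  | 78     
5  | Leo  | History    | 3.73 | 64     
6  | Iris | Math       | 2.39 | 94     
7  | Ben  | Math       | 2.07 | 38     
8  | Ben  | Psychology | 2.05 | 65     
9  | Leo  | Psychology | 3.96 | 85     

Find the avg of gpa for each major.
SELECT major, AVG(gpa) as result
FROM students
GROUP BY major

Result:
  History: 3.52
  Math: 2.77
  Psychology: 3.04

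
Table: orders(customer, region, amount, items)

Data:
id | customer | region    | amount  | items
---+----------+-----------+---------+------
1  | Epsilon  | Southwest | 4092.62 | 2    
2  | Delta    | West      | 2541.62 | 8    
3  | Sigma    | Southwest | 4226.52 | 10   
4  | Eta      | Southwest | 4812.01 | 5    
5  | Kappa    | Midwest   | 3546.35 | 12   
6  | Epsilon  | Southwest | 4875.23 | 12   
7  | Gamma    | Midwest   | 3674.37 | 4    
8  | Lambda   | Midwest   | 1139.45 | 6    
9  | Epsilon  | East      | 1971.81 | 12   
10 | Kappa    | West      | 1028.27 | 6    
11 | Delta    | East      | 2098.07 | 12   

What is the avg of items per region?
SELECT region, AVG(items) as result
FROM orders
GROUP BY region

Result:
  East: 12.00
  Midwest: 7.33
  Southwest: 7.25
  West: 7.00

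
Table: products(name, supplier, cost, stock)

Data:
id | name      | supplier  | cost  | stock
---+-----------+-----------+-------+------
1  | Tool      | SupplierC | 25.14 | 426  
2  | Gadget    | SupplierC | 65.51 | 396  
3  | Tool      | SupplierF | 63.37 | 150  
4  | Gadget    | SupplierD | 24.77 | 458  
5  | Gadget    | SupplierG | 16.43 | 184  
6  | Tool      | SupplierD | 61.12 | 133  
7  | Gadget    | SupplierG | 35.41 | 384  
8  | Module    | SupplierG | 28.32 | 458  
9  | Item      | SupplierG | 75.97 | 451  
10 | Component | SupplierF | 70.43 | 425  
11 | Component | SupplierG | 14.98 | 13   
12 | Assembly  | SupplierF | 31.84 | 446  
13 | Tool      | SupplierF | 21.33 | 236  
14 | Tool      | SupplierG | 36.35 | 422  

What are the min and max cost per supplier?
SELECT supplier, MIN(cost), MAX(cost)
FROM products
GROUP BY supplier

Result:
  SupplierC: min=25.14, max=65.51
  SupplierD: min=24.77, max=61.12
  SupplierF: min=21.33, max=70.43
  SupplierG: min=14.98, max=75.97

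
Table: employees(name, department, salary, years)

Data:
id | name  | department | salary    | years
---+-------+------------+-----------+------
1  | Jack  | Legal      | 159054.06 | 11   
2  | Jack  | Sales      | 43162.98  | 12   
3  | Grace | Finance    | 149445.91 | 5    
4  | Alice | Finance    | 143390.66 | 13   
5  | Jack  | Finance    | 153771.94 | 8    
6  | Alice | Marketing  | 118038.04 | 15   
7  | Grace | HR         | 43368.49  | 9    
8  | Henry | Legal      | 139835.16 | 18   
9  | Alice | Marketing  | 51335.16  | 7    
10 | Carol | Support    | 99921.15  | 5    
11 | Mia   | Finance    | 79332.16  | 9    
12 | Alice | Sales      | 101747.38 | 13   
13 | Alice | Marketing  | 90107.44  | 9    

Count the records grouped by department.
SELECT department, COUNT(*) as count
FROM employees
GROUP BY department

Result:
  Finance: 4
  HR: 1
  Legal: 2
  Marketing: 3
  Sales: 2
  Support: 1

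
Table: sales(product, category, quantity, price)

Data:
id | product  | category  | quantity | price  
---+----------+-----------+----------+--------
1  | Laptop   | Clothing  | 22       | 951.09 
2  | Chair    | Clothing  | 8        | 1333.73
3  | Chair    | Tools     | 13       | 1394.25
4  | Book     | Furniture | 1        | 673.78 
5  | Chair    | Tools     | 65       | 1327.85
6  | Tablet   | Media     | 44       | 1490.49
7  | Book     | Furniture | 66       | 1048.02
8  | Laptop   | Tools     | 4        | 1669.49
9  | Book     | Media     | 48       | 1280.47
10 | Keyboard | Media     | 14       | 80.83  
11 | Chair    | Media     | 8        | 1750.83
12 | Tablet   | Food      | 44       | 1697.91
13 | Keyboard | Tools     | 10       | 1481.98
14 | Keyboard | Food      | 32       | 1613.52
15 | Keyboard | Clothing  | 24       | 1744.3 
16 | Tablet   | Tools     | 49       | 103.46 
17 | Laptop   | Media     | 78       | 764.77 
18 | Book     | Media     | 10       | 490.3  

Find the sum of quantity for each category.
SELECT category, SUM(quantity) as result
FROM sales
GROUP BY category

Result:
  Clothing: 54
  Food: 76
  Furniture: 67
  Media: 202
  Tools: 141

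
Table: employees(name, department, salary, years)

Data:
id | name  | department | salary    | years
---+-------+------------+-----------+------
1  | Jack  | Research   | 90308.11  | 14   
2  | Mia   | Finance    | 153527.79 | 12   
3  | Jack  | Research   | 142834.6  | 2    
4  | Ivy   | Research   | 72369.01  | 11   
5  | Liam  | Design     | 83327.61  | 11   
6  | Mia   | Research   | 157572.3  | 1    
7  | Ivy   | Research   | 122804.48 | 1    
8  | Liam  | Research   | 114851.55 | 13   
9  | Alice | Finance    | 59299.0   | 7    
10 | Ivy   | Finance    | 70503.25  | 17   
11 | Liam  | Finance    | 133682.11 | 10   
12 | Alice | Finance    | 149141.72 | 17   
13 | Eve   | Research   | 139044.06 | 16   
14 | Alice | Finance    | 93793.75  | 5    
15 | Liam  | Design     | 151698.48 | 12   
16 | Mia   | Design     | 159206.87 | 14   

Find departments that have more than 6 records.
SELECT department, COUNT(*) as cnt
FROM employees
GROUP BY department
HAVING COUNT(*) > 6

Result:
  Research: 7

Note: HAVING filters groups after aggregation, WHERE filters rows before.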